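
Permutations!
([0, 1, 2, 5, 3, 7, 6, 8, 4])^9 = (3 4 8 7 5)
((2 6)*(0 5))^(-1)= ((0 5)(2 6))^(-1)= (0 5)(2 6)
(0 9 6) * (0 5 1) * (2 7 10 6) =(0 9 2 7 10 6 5 1) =[9, 0, 7, 3, 4, 1, 5, 10, 8, 2, 6]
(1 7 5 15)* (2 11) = (1 7 5 15)(2 11) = [0, 7, 11, 3, 4, 15, 6, 5, 8, 9, 10, 2, 12, 13, 14, 1]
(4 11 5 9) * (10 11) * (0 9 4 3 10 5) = (0 9 3 10 11)(4 5) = [9, 1, 2, 10, 5, 4, 6, 7, 8, 3, 11, 0]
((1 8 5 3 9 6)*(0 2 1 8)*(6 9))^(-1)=((9)(0 2 1)(3 6 8 5))^(-1)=(9)(0 1 2)(3 5 8 6)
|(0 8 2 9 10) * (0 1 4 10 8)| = 3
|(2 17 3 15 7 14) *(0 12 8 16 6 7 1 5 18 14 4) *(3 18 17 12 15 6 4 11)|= |(0 15 1 5 17 18 14 2 12 8 16 4)(3 6 7 11)|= 12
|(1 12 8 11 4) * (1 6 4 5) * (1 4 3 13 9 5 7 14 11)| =|(1 12 8)(3 13 9 5 4 6)(7 14 11)| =6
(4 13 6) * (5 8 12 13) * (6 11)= (4 5 8 12 13 11 6)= [0, 1, 2, 3, 5, 8, 4, 7, 12, 9, 10, 6, 13, 11]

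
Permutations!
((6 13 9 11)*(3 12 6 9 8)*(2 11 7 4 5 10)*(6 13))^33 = (2 5 7 11 10 4 9)(3 12 13 8)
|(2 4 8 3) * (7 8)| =|(2 4 7 8 3)| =5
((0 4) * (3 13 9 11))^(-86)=((0 4)(3 13 9 11))^(-86)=(3 9)(11 13)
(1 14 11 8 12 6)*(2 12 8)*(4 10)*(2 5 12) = [0, 14, 2, 3, 10, 12, 1, 7, 8, 9, 4, 5, 6, 13, 11] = (1 14 11 5 12 6)(4 10)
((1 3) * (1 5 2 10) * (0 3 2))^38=((0 3 5)(1 2 10))^38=(0 5 3)(1 10 2)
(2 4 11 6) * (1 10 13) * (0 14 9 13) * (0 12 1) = (0 14 9 13)(1 10 12)(2 4 11 6) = [14, 10, 4, 3, 11, 5, 2, 7, 8, 13, 12, 6, 1, 0, 9]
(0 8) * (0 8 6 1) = (8)(0 6 1) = [6, 0, 2, 3, 4, 5, 1, 7, 8]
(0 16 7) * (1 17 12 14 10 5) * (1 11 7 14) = (0 16 14 10 5 11 7)(1 17 12) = [16, 17, 2, 3, 4, 11, 6, 0, 8, 9, 5, 7, 1, 13, 10, 15, 14, 12]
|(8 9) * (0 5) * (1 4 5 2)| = |(0 2 1 4 5)(8 9)| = 10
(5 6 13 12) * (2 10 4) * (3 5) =(2 10 4)(3 5 6 13 12) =[0, 1, 10, 5, 2, 6, 13, 7, 8, 9, 4, 11, 3, 12]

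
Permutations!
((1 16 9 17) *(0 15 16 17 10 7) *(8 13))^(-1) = ((0 15 16 9 10 7)(1 17)(8 13))^(-1) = (0 7 10 9 16 15)(1 17)(8 13)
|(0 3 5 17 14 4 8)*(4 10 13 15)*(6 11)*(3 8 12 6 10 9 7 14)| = 42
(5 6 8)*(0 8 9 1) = (0 8 5 6 9 1) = [8, 0, 2, 3, 4, 6, 9, 7, 5, 1]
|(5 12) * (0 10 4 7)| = |(0 10 4 7)(5 12)| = 4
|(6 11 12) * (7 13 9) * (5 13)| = |(5 13 9 7)(6 11 12)| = 12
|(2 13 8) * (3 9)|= |(2 13 8)(3 9)|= 6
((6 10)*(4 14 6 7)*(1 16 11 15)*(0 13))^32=(16)(4 6 7 14 10)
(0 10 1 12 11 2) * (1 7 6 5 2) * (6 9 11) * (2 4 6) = [10, 12, 0, 3, 6, 4, 5, 9, 8, 11, 7, 1, 2] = (0 10 7 9 11 1 12 2)(4 6 5)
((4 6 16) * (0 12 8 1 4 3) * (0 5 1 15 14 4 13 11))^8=((0 12 8 15 14 4 6 16 3 5 1 13 11))^8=(0 3 15 13 6 12 5 14 11 16 8 1 4)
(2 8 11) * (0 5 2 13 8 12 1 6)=(0 5 2 12 1 6)(8 11 13)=[5, 6, 12, 3, 4, 2, 0, 7, 11, 9, 10, 13, 1, 8]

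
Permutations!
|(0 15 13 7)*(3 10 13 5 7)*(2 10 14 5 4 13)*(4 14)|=|(0 15 14 5 7)(2 10)(3 4 13)|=30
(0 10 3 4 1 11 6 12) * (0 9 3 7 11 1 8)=[10, 1, 2, 4, 8, 5, 12, 11, 0, 3, 7, 6, 9]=(0 10 7 11 6 12 9 3 4 8)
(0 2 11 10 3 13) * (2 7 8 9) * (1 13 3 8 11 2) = (0 7 11 10 8 9 1 13) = [7, 13, 2, 3, 4, 5, 6, 11, 9, 1, 8, 10, 12, 0]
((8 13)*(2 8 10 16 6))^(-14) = ((2 8 13 10 16 6))^(-14) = (2 16 13)(6 10 8)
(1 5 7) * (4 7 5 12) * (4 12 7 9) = (12)(1 7)(4 9) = [0, 7, 2, 3, 9, 5, 6, 1, 8, 4, 10, 11, 12]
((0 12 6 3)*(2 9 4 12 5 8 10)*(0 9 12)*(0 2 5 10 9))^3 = ((0 10 5 8 9 4 2 12 6 3))^3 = (0 8 2 3 5 4 6 10 9 12)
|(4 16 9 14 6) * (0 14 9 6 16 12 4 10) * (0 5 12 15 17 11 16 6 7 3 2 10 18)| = 44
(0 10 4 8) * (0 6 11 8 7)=(0 10 4 7)(6 11 8)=[10, 1, 2, 3, 7, 5, 11, 0, 6, 9, 4, 8]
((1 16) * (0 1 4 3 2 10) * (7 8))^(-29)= (0 10 2 3 4 16 1)(7 8)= ((0 1 16 4 3 2 10)(7 8))^(-29)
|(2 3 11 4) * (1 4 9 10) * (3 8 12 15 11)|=9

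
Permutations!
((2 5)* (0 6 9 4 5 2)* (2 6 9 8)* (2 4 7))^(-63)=(0 9 7 2 6 8 4 5)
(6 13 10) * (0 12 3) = (0 12 3)(6 13 10) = [12, 1, 2, 0, 4, 5, 13, 7, 8, 9, 6, 11, 3, 10]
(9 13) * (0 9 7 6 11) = (0 9 13 7 6 11) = [9, 1, 2, 3, 4, 5, 11, 6, 8, 13, 10, 0, 12, 7]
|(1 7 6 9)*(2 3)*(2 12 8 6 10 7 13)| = |(1 13 2 3 12 8 6 9)(7 10)| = 8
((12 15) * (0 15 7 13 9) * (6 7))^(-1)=(0 9 13 7 6 12 15)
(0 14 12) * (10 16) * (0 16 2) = (0 14 12 16 10 2) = [14, 1, 0, 3, 4, 5, 6, 7, 8, 9, 2, 11, 16, 13, 12, 15, 10]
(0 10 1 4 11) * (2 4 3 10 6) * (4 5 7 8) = [6, 3, 5, 10, 11, 7, 2, 8, 4, 9, 1, 0] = (0 6 2 5 7 8 4 11)(1 3 10)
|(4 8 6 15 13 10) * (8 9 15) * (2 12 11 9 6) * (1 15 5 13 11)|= 12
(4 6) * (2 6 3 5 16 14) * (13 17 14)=(2 6 4 3 5 16 13 17 14)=[0, 1, 6, 5, 3, 16, 4, 7, 8, 9, 10, 11, 12, 17, 2, 15, 13, 14]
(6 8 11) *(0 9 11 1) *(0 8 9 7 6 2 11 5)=[7, 8, 11, 3, 4, 0, 9, 6, 1, 5, 10, 2]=(0 7 6 9 5)(1 8)(2 11)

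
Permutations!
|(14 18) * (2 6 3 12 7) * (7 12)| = 4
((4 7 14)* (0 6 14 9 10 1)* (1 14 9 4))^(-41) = ((0 6 9 10 14 1)(4 7))^(-41) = (0 6 9 10 14 1)(4 7)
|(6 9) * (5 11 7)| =|(5 11 7)(6 9)| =6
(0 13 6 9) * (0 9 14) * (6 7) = (0 13 7 6 14) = [13, 1, 2, 3, 4, 5, 14, 6, 8, 9, 10, 11, 12, 7, 0]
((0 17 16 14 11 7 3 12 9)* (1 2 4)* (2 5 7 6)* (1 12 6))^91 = ((0 17 16 14 11 1 5 7 3 6 2 4 12 9))^91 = (0 7)(1 12)(2 14)(3 17)(4 11)(5 9)(6 16)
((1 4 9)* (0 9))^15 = (0 4 1 9)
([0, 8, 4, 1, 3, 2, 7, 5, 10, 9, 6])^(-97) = [0, 10, 3, 8, 1, 4, 5, 2, 6, 9, 7]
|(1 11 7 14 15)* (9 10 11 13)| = 8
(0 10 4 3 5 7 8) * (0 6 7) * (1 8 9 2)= (0 10 4 3 5)(1 8 6 7 9 2)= [10, 8, 1, 5, 3, 0, 7, 9, 6, 2, 4]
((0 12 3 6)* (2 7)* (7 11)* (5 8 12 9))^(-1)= (0 6 3 12 8 5 9)(2 7 11)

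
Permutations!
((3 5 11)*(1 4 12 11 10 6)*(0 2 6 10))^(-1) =((0 2 6 1 4 12 11 3 5))^(-1) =(0 5 3 11 12 4 1 6 2)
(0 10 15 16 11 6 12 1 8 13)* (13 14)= (0 10 15 16 11 6 12 1 8 14 13)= [10, 8, 2, 3, 4, 5, 12, 7, 14, 9, 15, 6, 1, 0, 13, 16, 11]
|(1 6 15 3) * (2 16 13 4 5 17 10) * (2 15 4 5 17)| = |(1 6 4 17 10 15 3)(2 16 13 5)| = 28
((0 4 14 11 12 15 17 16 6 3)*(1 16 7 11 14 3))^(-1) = ((0 4 3)(1 16 6)(7 11 12 15 17))^(-1) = (0 3 4)(1 6 16)(7 17 15 12 11)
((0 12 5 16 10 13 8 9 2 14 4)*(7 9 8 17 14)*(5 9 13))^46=(0 12 9 2 7 13 17 14 4)(5 16 10)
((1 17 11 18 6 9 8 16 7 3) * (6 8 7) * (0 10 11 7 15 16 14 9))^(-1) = ((0 10 11 18 8 14 9 15 16 6)(1 17 7 3))^(-1) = (0 6 16 15 9 14 8 18 11 10)(1 3 7 17)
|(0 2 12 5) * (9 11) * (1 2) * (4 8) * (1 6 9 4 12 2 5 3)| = 10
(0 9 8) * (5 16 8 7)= (0 9 7 5 16 8)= [9, 1, 2, 3, 4, 16, 6, 5, 0, 7, 10, 11, 12, 13, 14, 15, 8]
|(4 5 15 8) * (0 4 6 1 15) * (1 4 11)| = |(0 11 1 15 8 6 4 5)| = 8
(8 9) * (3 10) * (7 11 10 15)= (3 15 7 11 10)(8 9)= [0, 1, 2, 15, 4, 5, 6, 11, 9, 8, 3, 10, 12, 13, 14, 7]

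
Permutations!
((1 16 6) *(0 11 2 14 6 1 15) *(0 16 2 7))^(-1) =((0 11 7)(1 2 14 6 15 16))^(-1) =(0 7 11)(1 16 15 6 14 2)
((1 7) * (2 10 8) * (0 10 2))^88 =(0 10 8)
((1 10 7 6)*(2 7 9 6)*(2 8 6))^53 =((1 10 9 2 7 8 6))^53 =(1 7 10 8 9 6 2)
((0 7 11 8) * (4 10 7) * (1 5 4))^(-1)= (0 8 11 7 10 4 5 1)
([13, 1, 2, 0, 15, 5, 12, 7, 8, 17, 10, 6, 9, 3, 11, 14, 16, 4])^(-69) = [0, 1, 2, 3, 11, 5, 17, 7, 8, 15, 10, 9, 4, 13, 12, 6, 16, 14]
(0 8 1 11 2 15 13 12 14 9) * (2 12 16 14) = (0 8 1 11 12 2 15 13 16 14 9) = [8, 11, 15, 3, 4, 5, 6, 7, 1, 0, 10, 12, 2, 16, 9, 13, 14]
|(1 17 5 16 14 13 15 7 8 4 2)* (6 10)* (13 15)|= |(1 17 5 16 14 15 7 8 4 2)(6 10)|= 10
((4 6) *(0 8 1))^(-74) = ((0 8 1)(4 6))^(-74) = (0 8 1)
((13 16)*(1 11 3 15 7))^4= ((1 11 3 15 7)(13 16))^4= (16)(1 7 15 3 11)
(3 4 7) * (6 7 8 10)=(3 4 8 10 6 7)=[0, 1, 2, 4, 8, 5, 7, 3, 10, 9, 6]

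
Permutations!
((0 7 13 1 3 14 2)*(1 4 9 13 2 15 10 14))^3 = (15)(1 3)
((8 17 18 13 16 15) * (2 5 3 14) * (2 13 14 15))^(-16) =(2 8 13 3 18)(5 17 16 15 14)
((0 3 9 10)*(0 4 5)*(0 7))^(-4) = ((0 3 9 10 4 5 7))^(-4) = (0 10 7 9 5 3 4)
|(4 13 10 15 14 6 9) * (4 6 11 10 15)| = |(4 13 15 14 11 10)(6 9)| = 6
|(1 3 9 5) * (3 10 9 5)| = |(1 10 9 3 5)| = 5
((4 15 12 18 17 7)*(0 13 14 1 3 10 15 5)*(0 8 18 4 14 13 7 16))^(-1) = (0 16 17 18 8 5 4 12 15 10 3 1 14 7) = ((0 7 14 1 3 10 15 12 4 5 8 18 17 16))^(-1)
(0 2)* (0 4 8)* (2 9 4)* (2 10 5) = (0 9 4 8)(2 10 5) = [9, 1, 10, 3, 8, 2, 6, 7, 0, 4, 5]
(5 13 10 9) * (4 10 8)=(4 10 9 5 13 8)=[0, 1, 2, 3, 10, 13, 6, 7, 4, 5, 9, 11, 12, 8]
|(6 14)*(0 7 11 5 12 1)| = |(0 7 11 5 12 1)(6 14)| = 6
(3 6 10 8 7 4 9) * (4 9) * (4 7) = (3 6 10 8 4 7 9) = [0, 1, 2, 6, 7, 5, 10, 9, 4, 3, 8]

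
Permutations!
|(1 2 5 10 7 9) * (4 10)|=|(1 2 5 4 10 7 9)|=7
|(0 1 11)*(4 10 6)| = 3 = |(0 1 11)(4 10 6)|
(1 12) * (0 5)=(0 5)(1 12)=[5, 12, 2, 3, 4, 0, 6, 7, 8, 9, 10, 11, 1]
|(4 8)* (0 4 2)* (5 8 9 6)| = |(0 4 9 6 5 8 2)| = 7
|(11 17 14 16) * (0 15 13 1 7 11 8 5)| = 11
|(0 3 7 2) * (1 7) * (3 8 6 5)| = |(0 8 6 5 3 1 7 2)| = 8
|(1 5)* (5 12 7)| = |(1 12 7 5)| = 4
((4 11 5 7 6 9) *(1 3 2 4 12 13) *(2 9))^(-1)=(1 13 12 9 3)(2 6 7 5 11 4)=((1 3 9 12 13)(2 4 11 5 7 6))^(-1)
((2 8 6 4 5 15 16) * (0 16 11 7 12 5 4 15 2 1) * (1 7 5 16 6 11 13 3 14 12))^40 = ((0 6 15 13 3 14 12 16 7 1)(2 8 11 5))^40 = (16)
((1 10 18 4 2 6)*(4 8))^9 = ((1 10 18 8 4 2 6))^9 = (1 18 4 6 10 8 2)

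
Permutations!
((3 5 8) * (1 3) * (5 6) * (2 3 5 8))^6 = ((1 5 2 3 6 8))^6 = (8)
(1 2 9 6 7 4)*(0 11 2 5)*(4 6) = (0 11 2 9 4 1 5)(6 7) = [11, 5, 9, 3, 1, 0, 7, 6, 8, 4, 10, 2]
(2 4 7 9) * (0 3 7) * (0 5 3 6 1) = [6, 0, 4, 7, 5, 3, 1, 9, 8, 2] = (0 6 1)(2 4 5 3 7 9)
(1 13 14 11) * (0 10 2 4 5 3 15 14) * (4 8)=(0 10 2 8 4 5 3 15 14 11 1 13)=[10, 13, 8, 15, 5, 3, 6, 7, 4, 9, 2, 1, 12, 0, 11, 14]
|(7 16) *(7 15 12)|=4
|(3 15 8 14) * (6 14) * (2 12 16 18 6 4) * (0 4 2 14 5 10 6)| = |(0 4 14 3 15 8 2 12 16 18)(5 10 6)| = 30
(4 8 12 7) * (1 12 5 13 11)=[0, 12, 2, 3, 8, 13, 6, 4, 5, 9, 10, 1, 7, 11]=(1 12 7 4 8 5 13 11)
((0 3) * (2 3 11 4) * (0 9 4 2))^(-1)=(0 4 9 3 2 11)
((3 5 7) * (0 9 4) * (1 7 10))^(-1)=(0 4 9)(1 10 5 3 7)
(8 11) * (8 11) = [0, 1, 2, 3, 4, 5, 6, 7, 8, 9, 10, 11] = (11)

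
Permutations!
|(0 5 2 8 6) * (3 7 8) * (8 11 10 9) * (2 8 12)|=28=|(0 5 8 6)(2 3 7 11 10 9 12)|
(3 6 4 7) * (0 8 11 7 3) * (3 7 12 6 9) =(0 8 11 12 6 4 7)(3 9) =[8, 1, 2, 9, 7, 5, 4, 0, 11, 3, 10, 12, 6]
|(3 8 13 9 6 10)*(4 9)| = |(3 8 13 4 9 6 10)| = 7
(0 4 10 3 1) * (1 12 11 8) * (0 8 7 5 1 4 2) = [2, 8, 0, 12, 10, 1, 6, 5, 4, 9, 3, 7, 11] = (0 2)(1 8 4 10 3 12 11 7 5)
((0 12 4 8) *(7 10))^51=((0 12 4 8)(7 10))^51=(0 8 4 12)(7 10)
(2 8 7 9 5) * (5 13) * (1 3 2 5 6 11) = (1 3 2 8 7 9 13 6 11) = [0, 3, 8, 2, 4, 5, 11, 9, 7, 13, 10, 1, 12, 6]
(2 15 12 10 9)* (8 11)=(2 15 12 10 9)(8 11)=[0, 1, 15, 3, 4, 5, 6, 7, 11, 2, 9, 8, 10, 13, 14, 12]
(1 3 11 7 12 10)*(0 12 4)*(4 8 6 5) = (0 12 10 1 3 11 7 8 6 5 4) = [12, 3, 2, 11, 0, 4, 5, 8, 6, 9, 1, 7, 10]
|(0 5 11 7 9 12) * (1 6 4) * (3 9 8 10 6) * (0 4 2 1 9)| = 30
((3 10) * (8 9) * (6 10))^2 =((3 6 10)(8 9))^2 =(3 10 6)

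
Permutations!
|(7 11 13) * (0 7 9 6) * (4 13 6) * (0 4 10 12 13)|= 20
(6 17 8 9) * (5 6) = (5 6 17 8 9) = [0, 1, 2, 3, 4, 6, 17, 7, 9, 5, 10, 11, 12, 13, 14, 15, 16, 8]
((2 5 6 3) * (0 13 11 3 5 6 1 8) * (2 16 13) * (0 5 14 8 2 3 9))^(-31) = (0 9 11 13 16 3)(1 5 8 14 6 2) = ((0 3 16 13 11 9)(1 2 6 14 8 5))^(-31)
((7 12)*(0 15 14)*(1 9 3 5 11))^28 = ((0 15 14)(1 9 3 5 11)(7 12))^28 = (0 15 14)(1 5 9 11 3)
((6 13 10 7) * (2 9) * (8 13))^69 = (2 9)(6 7 10 13 8)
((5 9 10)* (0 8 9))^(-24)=(0 8 9 10 5)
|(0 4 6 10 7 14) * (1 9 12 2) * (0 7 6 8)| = |(0 4 8)(1 9 12 2)(6 10)(7 14)| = 12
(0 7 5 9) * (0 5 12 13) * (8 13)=(0 7 12 8 13)(5 9)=[7, 1, 2, 3, 4, 9, 6, 12, 13, 5, 10, 11, 8, 0]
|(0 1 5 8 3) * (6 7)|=|(0 1 5 8 3)(6 7)|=10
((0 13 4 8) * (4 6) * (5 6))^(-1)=((0 13 5 6 4 8))^(-1)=(0 8 4 6 5 13)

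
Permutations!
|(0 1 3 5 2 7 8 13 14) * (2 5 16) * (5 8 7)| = |(0 1 3 16 2 5 8 13 14)| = 9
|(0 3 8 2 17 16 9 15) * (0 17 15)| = 8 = |(0 3 8 2 15 17 16 9)|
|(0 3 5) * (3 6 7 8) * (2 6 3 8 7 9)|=3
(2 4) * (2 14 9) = [0, 1, 4, 3, 14, 5, 6, 7, 8, 2, 10, 11, 12, 13, 9] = (2 4 14 9)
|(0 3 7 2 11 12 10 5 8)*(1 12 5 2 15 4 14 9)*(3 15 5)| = |(0 15 4 14 9 1 12 10 2 11 3 7 5 8)| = 14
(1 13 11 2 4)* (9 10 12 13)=[0, 9, 4, 3, 1, 5, 6, 7, 8, 10, 12, 2, 13, 11]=(1 9 10 12 13 11 2 4)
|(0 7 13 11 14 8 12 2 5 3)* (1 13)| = 11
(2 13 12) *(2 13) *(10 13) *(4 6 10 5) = (4 6 10 13 12 5) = [0, 1, 2, 3, 6, 4, 10, 7, 8, 9, 13, 11, 5, 12]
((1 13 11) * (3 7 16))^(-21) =((1 13 11)(3 7 16))^(-21) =(16)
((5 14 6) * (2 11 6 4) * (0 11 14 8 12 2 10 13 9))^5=((0 11 6 5 8 12 2 14 4 10 13 9))^5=(0 12 13 5 4 11 2 9 8 10 6 14)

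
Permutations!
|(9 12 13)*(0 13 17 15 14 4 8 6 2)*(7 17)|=|(0 13 9 12 7 17 15 14 4 8 6 2)|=12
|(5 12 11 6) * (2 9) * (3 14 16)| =12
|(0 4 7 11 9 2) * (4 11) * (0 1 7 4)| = |(0 11 9 2 1 7)| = 6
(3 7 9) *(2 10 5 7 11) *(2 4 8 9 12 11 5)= [0, 1, 10, 5, 8, 7, 6, 12, 9, 3, 2, 4, 11]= (2 10)(3 5 7 12 11 4 8 9)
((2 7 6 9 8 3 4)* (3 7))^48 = ((2 3 4)(6 9 8 7))^48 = (9)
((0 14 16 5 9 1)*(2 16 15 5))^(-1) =(0 1 9 5 15 14)(2 16)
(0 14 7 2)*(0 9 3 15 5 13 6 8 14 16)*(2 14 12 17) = (0 16)(2 9 3 15 5 13 6 8 12 17)(7 14) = [16, 1, 9, 15, 4, 13, 8, 14, 12, 3, 10, 11, 17, 6, 7, 5, 0, 2]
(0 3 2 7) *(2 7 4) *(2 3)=(0 2 4 3 7)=[2, 1, 4, 7, 3, 5, 6, 0]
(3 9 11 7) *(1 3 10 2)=[0, 3, 1, 9, 4, 5, 6, 10, 8, 11, 2, 7]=(1 3 9 11 7 10 2)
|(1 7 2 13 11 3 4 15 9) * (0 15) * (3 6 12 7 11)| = |(0 15 9 1 11 6 12 7 2 13 3 4)| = 12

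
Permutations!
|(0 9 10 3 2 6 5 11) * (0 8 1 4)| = 11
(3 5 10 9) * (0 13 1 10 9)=(0 13 1 10)(3 5 9)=[13, 10, 2, 5, 4, 9, 6, 7, 8, 3, 0, 11, 12, 1]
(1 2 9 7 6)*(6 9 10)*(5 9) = (1 2 10 6)(5 9 7) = [0, 2, 10, 3, 4, 9, 1, 5, 8, 7, 6]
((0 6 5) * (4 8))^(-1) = ((0 6 5)(4 8))^(-1) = (0 5 6)(4 8)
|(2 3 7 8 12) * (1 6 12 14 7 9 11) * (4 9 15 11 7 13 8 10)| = 84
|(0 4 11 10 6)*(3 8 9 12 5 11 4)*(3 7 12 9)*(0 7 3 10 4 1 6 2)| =35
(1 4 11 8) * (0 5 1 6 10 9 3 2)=(0 5 1 4 11 8 6 10 9 3 2)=[5, 4, 0, 2, 11, 1, 10, 7, 6, 3, 9, 8]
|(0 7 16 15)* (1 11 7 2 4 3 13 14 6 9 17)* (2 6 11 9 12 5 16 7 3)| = 12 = |(0 6 12 5 16 15)(1 9 17)(2 4)(3 13 14 11)|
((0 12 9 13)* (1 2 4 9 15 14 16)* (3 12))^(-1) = (0 13 9 4 2 1 16 14 15 12 3)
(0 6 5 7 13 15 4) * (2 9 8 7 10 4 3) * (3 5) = (0 6 3 2 9 8 7 13 15 5 10 4) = [6, 1, 9, 2, 0, 10, 3, 13, 7, 8, 4, 11, 12, 15, 14, 5]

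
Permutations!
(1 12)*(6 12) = (1 6 12) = [0, 6, 2, 3, 4, 5, 12, 7, 8, 9, 10, 11, 1]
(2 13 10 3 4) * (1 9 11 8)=(1 9 11 8)(2 13 10 3 4)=[0, 9, 13, 4, 2, 5, 6, 7, 1, 11, 3, 8, 12, 10]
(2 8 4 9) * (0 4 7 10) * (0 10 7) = (10)(0 4 9 2 8) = [4, 1, 8, 3, 9, 5, 6, 7, 0, 2, 10]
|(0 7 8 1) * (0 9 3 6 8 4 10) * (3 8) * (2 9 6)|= |(0 7 4 10)(1 6 3 2 9 8)|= 12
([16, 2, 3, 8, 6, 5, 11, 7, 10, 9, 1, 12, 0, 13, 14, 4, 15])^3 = [4, 8, 10, 1, 12, 5, 0, 7, 2, 9, 3, 16, 15, 13, 14, 11, 6]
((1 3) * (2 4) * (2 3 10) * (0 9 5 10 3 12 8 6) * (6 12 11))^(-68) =(12)(0 2)(4 9)(5 11)(6 10)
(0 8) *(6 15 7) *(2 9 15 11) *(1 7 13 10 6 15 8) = (0 1 7 15 13 10 6 11 2 9 8) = [1, 7, 9, 3, 4, 5, 11, 15, 0, 8, 6, 2, 12, 10, 14, 13]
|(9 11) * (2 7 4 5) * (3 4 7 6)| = 10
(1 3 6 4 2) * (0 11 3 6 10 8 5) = [11, 6, 1, 10, 2, 0, 4, 7, 5, 9, 8, 3] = (0 11 3 10 8 5)(1 6 4 2)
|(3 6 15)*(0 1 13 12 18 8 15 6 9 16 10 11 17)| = |(0 1 13 12 18 8 15 3 9 16 10 11 17)| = 13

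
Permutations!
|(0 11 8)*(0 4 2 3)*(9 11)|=|(0 9 11 8 4 2 3)|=7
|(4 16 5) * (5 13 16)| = 2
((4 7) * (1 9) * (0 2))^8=(9)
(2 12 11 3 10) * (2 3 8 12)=(3 10)(8 12 11)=[0, 1, 2, 10, 4, 5, 6, 7, 12, 9, 3, 8, 11]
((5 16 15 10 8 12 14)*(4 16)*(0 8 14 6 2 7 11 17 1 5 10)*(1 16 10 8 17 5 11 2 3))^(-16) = (17)(1 10 6 5 8)(3 4 12 11 14)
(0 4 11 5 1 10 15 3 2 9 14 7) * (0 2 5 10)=(0 4 11 10 15 3 5 1)(2 9 14 7)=[4, 0, 9, 5, 11, 1, 6, 2, 8, 14, 15, 10, 12, 13, 7, 3]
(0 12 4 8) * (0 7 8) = (0 12 4)(7 8) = [12, 1, 2, 3, 0, 5, 6, 8, 7, 9, 10, 11, 4]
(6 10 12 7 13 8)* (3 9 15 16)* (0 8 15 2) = (0 8 6 10 12 7 13 15 16 3 9 2) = [8, 1, 0, 9, 4, 5, 10, 13, 6, 2, 12, 11, 7, 15, 14, 16, 3]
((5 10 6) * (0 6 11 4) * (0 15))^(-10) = ((0 6 5 10 11 4 15))^(-10) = (0 11 6 4 5 15 10)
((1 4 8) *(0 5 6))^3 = ((0 5 6)(1 4 8))^3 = (8)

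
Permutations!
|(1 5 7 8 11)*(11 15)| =6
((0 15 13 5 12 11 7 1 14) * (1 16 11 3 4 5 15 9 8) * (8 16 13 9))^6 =(16)(0 1)(3 5)(4 12)(8 14)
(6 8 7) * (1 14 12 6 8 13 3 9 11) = (1 14 12 6 13 3 9 11)(7 8) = [0, 14, 2, 9, 4, 5, 13, 8, 7, 11, 10, 1, 6, 3, 12]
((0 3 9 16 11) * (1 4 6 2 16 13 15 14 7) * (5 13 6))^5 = (0 16 6 3 11 2 9)(1 14 13 4 7 15 5)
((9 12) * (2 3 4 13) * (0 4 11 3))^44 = (13)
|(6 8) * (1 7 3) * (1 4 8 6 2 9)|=|(1 7 3 4 8 2 9)|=7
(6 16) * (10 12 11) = (6 16)(10 12 11) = [0, 1, 2, 3, 4, 5, 16, 7, 8, 9, 12, 10, 11, 13, 14, 15, 6]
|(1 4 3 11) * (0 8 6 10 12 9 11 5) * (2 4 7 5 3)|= 10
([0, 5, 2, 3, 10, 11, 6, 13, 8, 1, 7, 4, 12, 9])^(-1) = [0, 9, 2, 3, 11, 1, 6, 10, 8, 13, 4, 5, 12, 7]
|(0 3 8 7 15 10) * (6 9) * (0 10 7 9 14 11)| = |(0 3 8 9 6 14 11)(7 15)| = 14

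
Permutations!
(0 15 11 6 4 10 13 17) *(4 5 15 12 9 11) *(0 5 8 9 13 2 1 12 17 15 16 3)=[17, 12, 1, 0, 10, 16, 8, 7, 9, 11, 2, 6, 13, 15, 14, 4, 3, 5]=(0 17 5 16 3)(1 12 13 15 4 10 2)(6 8 9 11)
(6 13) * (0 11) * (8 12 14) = (0 11)(6 13)(8 12 14) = [11, 1, 2, 3, 4, 5, 13, 7, 12, 9, 10, 0, 14, 6, 8]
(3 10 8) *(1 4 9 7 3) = (1 4 9 7 3 10 8) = [0, 4, 2, 10, 9, 5, 6, 3, 1, 7, 8]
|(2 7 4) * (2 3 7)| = |(3 7 4)| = 3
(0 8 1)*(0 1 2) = [8, 1, 0, 3, 4, 5, 6, 7, 2] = (0 8 2)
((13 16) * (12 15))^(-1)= (12 15)(13 16)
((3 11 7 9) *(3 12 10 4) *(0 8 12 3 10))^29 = ((0 8 12)(3 11 7 9)(4 10))^29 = (0 12 8)(3 11 7 9)(4 10)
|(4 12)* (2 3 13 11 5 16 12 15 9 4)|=|(2 3 13 11 5 16 12)(4 15 9)|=21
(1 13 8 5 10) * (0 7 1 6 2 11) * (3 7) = (0 3 7 1 13 8 5 10 6 2 11) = [3, 13, 11, 7, 4, 10, 2, 1, 5, 9, 6, 0, 12, 8]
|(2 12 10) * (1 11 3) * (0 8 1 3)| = 12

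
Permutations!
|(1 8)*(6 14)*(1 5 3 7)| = 10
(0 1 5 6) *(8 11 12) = (0 1 5 6)(8 11 12) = [1, 5, 2, 3, 4, 6, 0, 7, 11, 9, 10, 12, 8]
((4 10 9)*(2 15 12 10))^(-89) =((2 15 12 10 9 4))^(-89) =(2 15 12 10 9 4)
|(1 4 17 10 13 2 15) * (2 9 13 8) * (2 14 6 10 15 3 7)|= 12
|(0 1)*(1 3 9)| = 4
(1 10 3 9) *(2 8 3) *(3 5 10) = (1 3 9)(2 8 5 10) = [0, 3, 8, 9, 4, 10, 6, 7, 5, 1, 2]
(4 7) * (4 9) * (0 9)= (0 9 4 7)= [9, 1, 2, 3, 7, 5, 6, 0, 8, 4]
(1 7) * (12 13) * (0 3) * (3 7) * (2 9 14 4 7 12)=(0 12 13 2 9 14 4 7 1 3)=[12, 3, 9, 0, 7, 5, 6, 1, 8, 14, 10, 11, 13, 2, 4]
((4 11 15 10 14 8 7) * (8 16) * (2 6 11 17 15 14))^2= (2 11 16 7 17 10 6 14 8 4 15)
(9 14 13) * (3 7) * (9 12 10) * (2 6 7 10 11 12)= (2 6 7 3 10 9 14 13)(11 12)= [0, 1, 6, 10, 4, 5, 7, 3, 8, 14, 9, 12, 11, 2, 13]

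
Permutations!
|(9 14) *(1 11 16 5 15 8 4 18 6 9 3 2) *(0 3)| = |(0 3 2 1 11 16 5 15 8 4 18 6 9 14)| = 14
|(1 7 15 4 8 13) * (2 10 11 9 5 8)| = |(1 7 15 4 2 10 11 9 5 8 13)| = 11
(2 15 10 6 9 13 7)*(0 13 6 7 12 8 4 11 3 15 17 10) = [13, 1, 17, 15, 11, 5, 9, 2, 4, 6, 7, 3, 8, 12, 14, 0, 16, 10] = (0 13 12 8 4 11 3 15)(2 17 10 7)(6 9)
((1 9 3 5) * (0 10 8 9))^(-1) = ((0 10 8 9 3 5 1))^(-1) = (0 1 5 3 9 8 10)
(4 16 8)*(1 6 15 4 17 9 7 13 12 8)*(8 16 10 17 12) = (1 6 15 4 10 17 9 7 13 8 12 16) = [0, 6, 2, 3, 10, 5, 15, 13, 12, 7, 17, 11, 16, 8, 14, 4, 1, 9]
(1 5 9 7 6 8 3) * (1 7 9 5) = (9)(3 7 6 8) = [0, 1, 2, 7, 4, 5, 8, 6, 3, 9]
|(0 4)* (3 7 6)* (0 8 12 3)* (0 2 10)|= 9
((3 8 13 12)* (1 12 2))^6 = (13)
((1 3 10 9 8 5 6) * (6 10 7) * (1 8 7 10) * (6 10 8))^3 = (10)(1 5 8 3)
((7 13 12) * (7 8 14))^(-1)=((7 13 12 8 14))^(-1)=(7 14 8 12 13)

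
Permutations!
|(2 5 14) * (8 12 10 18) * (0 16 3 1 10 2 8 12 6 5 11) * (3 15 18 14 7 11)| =15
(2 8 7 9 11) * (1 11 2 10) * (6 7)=[0, 11, 8, 3, 4, 5, 7, 9, 6, 2, 1, 10]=(1 11 10)(2 8 6 7 9)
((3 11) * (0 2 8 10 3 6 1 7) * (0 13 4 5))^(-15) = (0 13 6 10)(1 3 2 4)(5 7 11 8)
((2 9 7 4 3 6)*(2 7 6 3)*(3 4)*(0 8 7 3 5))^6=(0 7)(2 9 6 3 4)(5 8)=((0 8 7 5)(2 9 6 3 4))^6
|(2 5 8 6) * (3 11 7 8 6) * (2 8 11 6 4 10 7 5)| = 15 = |(3 6 8)(4 10 7 11 5)|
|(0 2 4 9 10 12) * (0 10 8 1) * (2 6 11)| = |(0 6 11 2 4 9 8 1)(10 12)| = 8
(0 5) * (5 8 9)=(0 8 9 5)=[8, 1, 2, 3, 4, 0, 6, 7, 9, 5]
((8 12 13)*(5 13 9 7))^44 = (5 8 9)(7 13 12)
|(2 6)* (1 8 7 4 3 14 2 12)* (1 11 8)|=|(2 6 12 11 8 7 4 3 14)|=9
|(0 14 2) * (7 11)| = 6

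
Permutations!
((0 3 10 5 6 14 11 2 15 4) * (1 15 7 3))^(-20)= ((0 1 15 4)(2 7 3 10 5 6 14 11))^(-20)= (15)(2 5)(3 14)(6 7)(10 11)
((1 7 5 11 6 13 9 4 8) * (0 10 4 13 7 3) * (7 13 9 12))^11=((0 10 4 8 1 3)(5 11 6 13 12 7))^11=(0 3 1 8 4 10)(5 7 12 13 6 11)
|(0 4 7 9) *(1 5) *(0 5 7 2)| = |(0 4 2)(1 7 9 5)| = 12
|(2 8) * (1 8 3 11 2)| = 6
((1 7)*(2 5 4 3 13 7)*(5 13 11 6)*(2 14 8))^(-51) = ((1 14 8 2 13 7)(3 11 6 5 4))^(-51) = (1 2)(3 4 5 6 11)(7 8)(13 14)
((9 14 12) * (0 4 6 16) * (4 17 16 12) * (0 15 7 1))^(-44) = ((0 17 16 15 7 1)(4 6 12 9 14))^(-44) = (0 7 16)(1 15 17)(4 6 12 9 14)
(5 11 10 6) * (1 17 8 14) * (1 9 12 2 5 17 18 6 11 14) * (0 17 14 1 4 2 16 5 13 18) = [17, 0, 13, 3, 2, 1, 14, 7, 4, 12, 11, 10, 16, 18, 9, 15, 5, 8, 6] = (0 17 8 4 2 13 18 6 14 9 12 16 5 1)(10 11)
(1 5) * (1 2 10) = (1 5 2 10) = [0, 5, 10, 3, 4, 2, 6, 7, 8, 9, 1]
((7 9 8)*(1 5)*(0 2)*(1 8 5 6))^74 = ((0 2)(1 6)(5 8 7 9))^74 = (5 7)(8 9)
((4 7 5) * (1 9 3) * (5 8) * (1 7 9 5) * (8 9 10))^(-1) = ((1 5 4 10 8)(3 7 9))^(-1) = (1 8 10 4 5)(3 9 7)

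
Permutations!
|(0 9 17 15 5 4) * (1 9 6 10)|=9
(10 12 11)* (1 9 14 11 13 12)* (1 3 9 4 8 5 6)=(1 4 8 5 6)(3 9 14 11 10)(12 13)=[0, 4, 2, 9, 8, 6, 1, 7, 5, 14, 3, 10, 13, 12, 11]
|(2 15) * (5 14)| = 2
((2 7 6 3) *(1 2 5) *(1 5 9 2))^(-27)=(2 3 7 9 6)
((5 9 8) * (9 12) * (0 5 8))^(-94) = ((0 5 12 9))^(-94) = (0 12)(5 9)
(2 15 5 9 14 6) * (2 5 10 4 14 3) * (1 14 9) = (1 14 6 5)(2 15 10 4 9 3) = [0, 14, 15, 2, 9, 1, 5, 7, 8, 3, 4, 11, 12, 13, 6, 10]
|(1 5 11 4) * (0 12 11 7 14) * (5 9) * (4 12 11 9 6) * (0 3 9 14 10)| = |(0 11 12 14 3 9 5 7 10)(1 6 4)| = 9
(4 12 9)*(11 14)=(4 12 9)(11 14)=[0, 1, 2, 3, 12, 5, 6, 7, 8, 4, 10, 14, 9, 13, 11]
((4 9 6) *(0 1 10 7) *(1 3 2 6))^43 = ((0 3 2 6 4 9 1 10 7))^43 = (0 10 9 6 3 7 1 4 2)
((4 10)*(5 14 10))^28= ((4 5 14 10))^28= (14)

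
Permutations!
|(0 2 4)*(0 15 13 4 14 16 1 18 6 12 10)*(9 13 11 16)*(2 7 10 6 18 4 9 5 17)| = 60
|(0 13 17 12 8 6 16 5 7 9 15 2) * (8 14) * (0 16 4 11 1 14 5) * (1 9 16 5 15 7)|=16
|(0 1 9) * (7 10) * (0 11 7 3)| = |(0 1 9 11 7 10 3)| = 7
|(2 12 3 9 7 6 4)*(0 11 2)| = 9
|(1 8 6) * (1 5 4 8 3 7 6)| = |(1 3 7 6 5 4 8)| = 7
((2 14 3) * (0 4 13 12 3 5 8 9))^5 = ((0 4 13 12 3 2 14 5 8 9))^5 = (0 2)(3 9)(4 14)(5 13)(8 12)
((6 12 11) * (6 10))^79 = (6 10 11 12)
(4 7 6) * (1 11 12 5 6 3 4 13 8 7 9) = (1 11 12 5 6 13 8 7 3 4 9) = [0, 11, 2, 4, 9, 6, 13, 3, 7, 1, 10, 12, 5, 8]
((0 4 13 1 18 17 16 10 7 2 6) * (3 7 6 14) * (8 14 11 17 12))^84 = (0 18 3 17)(1 14 11 6)(2 10 13 8)(4 12 7 16)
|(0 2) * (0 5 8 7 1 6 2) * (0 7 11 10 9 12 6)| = 24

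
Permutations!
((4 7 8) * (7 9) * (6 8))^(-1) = ((4 9 7 6 8))^(-1) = (4 8 6 7 9)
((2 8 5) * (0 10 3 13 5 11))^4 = ((0 10 3 13 5 2 8 11))^4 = (0 5)(2 10)(3 8)(11 13)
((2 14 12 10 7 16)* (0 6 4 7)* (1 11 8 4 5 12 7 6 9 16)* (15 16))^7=((0 9 15 16 2 14 7 1 11 8 4 6 5 12 10))^7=(0 1 10 7 12 14 5 2 6 16 4 15 8 9 11)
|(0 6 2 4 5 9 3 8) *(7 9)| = |(0 6 2 4 5 7 9 3 8)| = 9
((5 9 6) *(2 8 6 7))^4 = (2 9 6)(5 8 7)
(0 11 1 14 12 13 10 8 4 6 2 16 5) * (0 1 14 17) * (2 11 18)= (0 18 2 16 5 1 17)(4 6 11 14 12 13 10 8)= [18, 17, 16, 3, 6, 1, 11, 7, 4, 9, 8, 14, 13, 10, 12, 15, 5, 0, 2]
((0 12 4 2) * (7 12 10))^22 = (0 4 7)(2 12 10)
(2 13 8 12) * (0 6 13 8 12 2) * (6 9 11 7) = (0 9 11 7 6 13 12)(2 8) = [9, 1, 8, 3, 4, 5, 13, 6, 2, 11, 10, 7, 0, 12]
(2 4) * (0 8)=(0 8)(2 4)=[8, 1, 4, 3, 2, 5, 6, 7, 0]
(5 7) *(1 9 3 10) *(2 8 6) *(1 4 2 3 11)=(1 9 11)(2 8 6 3 10 4)(5 7)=[0, 9, 8, 10, 2, 7, 3, 5, 6, 11, 4, 1]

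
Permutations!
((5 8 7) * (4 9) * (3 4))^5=((3 4 9)(5 8 7))^5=(3 9 4)(5 7 8)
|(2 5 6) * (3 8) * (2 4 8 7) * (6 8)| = |(2 5 8 3 7)(4 6)| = 10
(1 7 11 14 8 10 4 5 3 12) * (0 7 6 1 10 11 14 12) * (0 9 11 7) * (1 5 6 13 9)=[0, 13, 2, 1, 6, 3, 5, 14, 7, 11, 4, 12, 10, 9, 8]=(1 13 9 11 12 10 4 6 5 3)(7 14 8)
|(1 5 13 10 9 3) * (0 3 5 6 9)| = 8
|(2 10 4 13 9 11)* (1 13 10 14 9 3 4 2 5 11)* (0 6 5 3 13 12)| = |(0 6 5 11 3 4 10 2 14 9 1 12)| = 12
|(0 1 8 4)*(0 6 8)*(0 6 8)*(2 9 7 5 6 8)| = |(0 1 8 4 2 9 7 5 6)| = 9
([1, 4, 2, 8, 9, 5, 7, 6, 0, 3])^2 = [4, 9, 2, 0, 3, 5, 6, 7, 1, 8]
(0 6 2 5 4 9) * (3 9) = (0 6 2 5 4 3 9) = [6, 1, 5, 9, 3, 4, 2, 7, 8, 0]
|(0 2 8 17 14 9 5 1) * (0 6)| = |(0 2 8 17 14 9 5 1 6)| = 9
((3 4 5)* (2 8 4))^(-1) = ((2 8 4 5 3))^(-1) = (2 3 5 4 8)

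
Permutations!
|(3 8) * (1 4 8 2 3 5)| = |(1 4 8 5)(2 3)| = 4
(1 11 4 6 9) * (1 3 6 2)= [0, 11, 1, 6, 2, 5, 9, 7, 8, 3, 10, 4]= (1 11 4 2)(3 6 9)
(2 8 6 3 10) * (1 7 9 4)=[0, 7, 8, 10, 1, 5, 3, 9, 6, 4, 2]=(1 7 9 4)(2 8 6 3 10)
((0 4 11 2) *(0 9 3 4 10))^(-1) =(0 10)(2 11 4 3 9) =((0 10)(2 9 3 4 11))^(-1)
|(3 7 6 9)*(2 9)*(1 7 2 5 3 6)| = |(1 7)(2 9 6 5 3)| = 10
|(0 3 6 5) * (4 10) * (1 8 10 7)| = |(0 3 6 5)(1 8 10 4 7)| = 20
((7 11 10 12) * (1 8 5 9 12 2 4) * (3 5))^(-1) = ((1 8 3 5 9 12 7 11 10 2 4))^(-1) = (1 4 2 10 11 7 12 9 5 3 8)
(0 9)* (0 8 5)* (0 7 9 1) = [1, 0, 2, 3, 4, 7, 6, 9, 5, 8] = (0 1)(5 7 9 8)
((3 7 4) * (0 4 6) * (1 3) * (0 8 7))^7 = (0 3 1 4)(6 8 7) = ((0 4 1 3)(6 8 7))^7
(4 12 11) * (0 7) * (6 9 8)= (0 7)(4 12 11)(6 9 8)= [7, 1, 2, 3, 12, 5, 9, 0, 6, 8, 10, 4, 11]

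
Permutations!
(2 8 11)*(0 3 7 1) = (0 3 7 1)(2 8 11) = [3, 0, 8, 7, 4, 5, 6, 1, 11, 9, 10, 2]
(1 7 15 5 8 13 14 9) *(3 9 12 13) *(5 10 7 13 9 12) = [0, 13, 2, 12, 4, 8, 6, 15, 3, 1, 7, 11, 9, 14, 5, 10] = (1 13 14 5 8 3 12 9)(7 15 10)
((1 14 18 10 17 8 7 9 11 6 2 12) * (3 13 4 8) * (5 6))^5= (1 3 9 12 17 7 2 10 8 6 18 4 5 14 13 11)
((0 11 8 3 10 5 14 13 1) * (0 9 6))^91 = (0 3 14 9 11 10 13 6 8 5 1)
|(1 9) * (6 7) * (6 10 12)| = 4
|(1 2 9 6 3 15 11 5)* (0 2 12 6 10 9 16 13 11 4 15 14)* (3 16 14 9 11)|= |(0 2 14)(1 12 6 16 13 3 9 10 11 5)(4 15)|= 30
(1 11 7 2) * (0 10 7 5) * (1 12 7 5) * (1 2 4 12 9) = (0 10 5)(1 11 2 9)(4 12 7) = [10, 11, 9, 3, 12, 0, 6, 4, 8, 1, 5, 2, 7]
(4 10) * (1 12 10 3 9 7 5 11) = (1 12 10 4 3 9 7 5 11) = [0, 12, 2, 9, 3, 11, 6, 5, 8, 7, 4, 1, 10]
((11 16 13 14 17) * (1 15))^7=((1 15)(11 16 13 14 17))^7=(1 15)(11 13 17 16 14)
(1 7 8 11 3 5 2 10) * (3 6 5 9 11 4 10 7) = [0, 3, 7, 9, 10, 2, 5, 8, 4, 11, 1, 6] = (1 3 9 11 6 5 2 7 8 4 10)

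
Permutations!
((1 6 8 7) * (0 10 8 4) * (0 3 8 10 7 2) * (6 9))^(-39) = ((10)(0 7 1 9 6 4 3 8 2))^(-39) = (10)(0 3 9)(1 2 4)(6 7 8)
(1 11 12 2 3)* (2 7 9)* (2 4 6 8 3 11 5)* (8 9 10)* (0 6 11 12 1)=[6, 5, 12, 0, 11, 2, 9, 10, 3, 4, 8, 1, 7]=(0 6 9 4 11 1 5 2 12 7 10 8 3)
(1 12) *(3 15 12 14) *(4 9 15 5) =(1 14 3 5 4 9 15 12) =[0, 14, 2, 5, 9, 4, 6, 7, 8, 15, 10, 11, 1, 13, 3, 12]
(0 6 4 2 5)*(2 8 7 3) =(0 6 4 8 7 3 2 5) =[6, 1, 5, 2, 8, 0, 4, 3, 7]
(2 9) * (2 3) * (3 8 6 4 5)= (2 9 8 6 4 5 3)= [0, 1, 9, 2, 5, 3, 4, 7, 6, 8]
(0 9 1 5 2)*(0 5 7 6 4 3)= (0 9 1 7 6 4 3)(2 5)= [9, 7, 5, 0, 3, 2, 4, 6, 8, 1]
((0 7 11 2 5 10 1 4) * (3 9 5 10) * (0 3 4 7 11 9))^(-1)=((0 11 2 10 1 7 9 5 4 3))^(-1)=(0 3 4 5 9 7 1 10 2 11)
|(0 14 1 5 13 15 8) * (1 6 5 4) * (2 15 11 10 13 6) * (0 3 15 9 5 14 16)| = |(0 16)(1 4)(2 9 5 6 14)(3 15 8)(10 13 11)| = 30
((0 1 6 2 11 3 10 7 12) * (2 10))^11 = ((0 1 6 10 7 12)(2 11 3))^11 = (0 12 7 10 6 1)(2 3 11)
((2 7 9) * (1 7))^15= ((1 7 9 2))^15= (1 2 9 7)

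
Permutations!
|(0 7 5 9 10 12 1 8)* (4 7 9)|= |(0 9 10 12 1 8)(4 7 5)|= 6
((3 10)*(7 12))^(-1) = (3 10)(7 12)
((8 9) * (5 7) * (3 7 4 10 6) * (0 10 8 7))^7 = (0 3 6 10)(4 9 5 8 7)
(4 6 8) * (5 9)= (4 6 8)(5 9)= [0, 1, 2, 3, 6, 9, 8, 7, 4, 5]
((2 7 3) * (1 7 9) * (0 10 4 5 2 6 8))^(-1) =(0 8 6 3 7 1 9 2 5 4 10)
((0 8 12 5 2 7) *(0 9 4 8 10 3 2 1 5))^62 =(0 12 8 4 9 7 2 3 10)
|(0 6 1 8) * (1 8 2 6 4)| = 6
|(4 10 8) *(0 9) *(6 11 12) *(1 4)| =12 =|(0 9)(1 4 10 8)(6 11 12)|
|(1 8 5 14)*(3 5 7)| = 6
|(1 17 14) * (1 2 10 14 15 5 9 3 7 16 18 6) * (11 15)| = |(1 17 11 15 5 9 3 7 16 18 6)(2 10 14)| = 33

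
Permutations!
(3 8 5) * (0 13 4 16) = (0 13 4 16)(3 8 5) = [13, 1, 2, 8, 16, 3, 6, 7, 5, 9, 10, 11, 12, 4, 14, 15, 0]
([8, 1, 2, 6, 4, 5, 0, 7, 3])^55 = (0 6 3 8)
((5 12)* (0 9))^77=((0 9)(5 12))^77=(0 9)(5 12)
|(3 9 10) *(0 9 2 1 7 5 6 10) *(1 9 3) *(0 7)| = |(0 3 2 9 7 5 6 10 1)| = 9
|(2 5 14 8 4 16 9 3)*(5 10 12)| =10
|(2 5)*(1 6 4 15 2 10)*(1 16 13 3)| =10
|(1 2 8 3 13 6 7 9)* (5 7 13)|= |(1 2 8 3 5 7 9)(6 13)|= 14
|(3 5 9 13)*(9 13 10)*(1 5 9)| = |(1 5 13 3 9 10)| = 6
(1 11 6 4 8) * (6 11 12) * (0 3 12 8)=(0 3 12 6 4)(1 8)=[3, 8, 2, 12, 0, 5, 4, 7, 1, 9, 10, 11, 6]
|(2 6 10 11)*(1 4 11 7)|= |(1 4 11 2 6 10 7)|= 7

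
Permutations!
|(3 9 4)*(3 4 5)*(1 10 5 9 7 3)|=6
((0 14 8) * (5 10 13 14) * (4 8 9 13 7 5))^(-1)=((0 4 8)(5 10 7)(9 13 14))^(-1)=(0 8 4)(5 7 10)(9 14 13)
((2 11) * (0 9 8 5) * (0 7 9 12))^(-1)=(0 12)(2 11)(5 8 9 7)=((0 12)(2 11)(5 7 9 8))^(-1)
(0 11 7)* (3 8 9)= [11, 1, 2, 8, 4, 5, 6, 0, 9, 3, 10, 7]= (0 11 7)(3 8 9)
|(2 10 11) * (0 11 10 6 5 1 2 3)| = |(0 11 3)(1 2 6 5)| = 12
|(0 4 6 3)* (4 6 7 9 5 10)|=15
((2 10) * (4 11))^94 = (11)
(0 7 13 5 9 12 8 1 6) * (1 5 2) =(0 7 13 2 1 6)(5 9 12 8) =[7, 6, 1, 3, 4, 9, 0, 13, 5, 12, 10, 11, 8, 2]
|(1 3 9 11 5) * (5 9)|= 6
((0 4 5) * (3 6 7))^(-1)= (0 5 4)(3 7 6)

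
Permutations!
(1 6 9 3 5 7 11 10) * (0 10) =(0 10 1 6 9 3 5 7 11) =[10, 6, 2, 5, 4, 7, 9, 11, 8, 3, 1, 0]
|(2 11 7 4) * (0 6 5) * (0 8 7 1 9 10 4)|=30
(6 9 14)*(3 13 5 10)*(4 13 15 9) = [0, 1, 2, 15, 13, 10, 4, 7, 8, 14, 3, 11, 12, 5, 6, 9] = (3 15 9 14 6 4 13 5 10)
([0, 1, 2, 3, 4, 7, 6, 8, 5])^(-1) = (5 8 7)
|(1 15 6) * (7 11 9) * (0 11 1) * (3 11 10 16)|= 10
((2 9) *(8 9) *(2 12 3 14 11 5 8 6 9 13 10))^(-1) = (2 10 13 8 5 11 14 3 12 9 6)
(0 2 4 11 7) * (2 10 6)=(0 10 6 2 4 11 7)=[10, 1, 4, 3, 11, 5, 2, 0, 8, 9, 6, 7]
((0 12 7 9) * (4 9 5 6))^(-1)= (0 9 4 6 5 7 12)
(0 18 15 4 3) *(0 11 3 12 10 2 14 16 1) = (0 18 15 4 12 10 2 14 16 1)(3 11) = [18, 0, 14, 11, 12, 5, 6, 7, 8, 9, 2, 3, 10, 13, 16, 4, 1, 17, 15]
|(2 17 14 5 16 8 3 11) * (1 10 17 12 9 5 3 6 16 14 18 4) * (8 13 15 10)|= 70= |(1 8 6 16 13 15 10 17 18 4)(2 12 9 5 14 3 11)|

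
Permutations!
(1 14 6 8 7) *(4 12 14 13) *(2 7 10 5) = (1 13 4 12 14 6 8 10 5 2 7) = [0, 13, 7, 3, 12, 2, 8, 1, 10, 9, 5, 11, 14, 4, 6]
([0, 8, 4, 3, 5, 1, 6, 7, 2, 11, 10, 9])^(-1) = [0, 5, 8, 3, 2, 4, 6, 7, 1, 11, 10, 9]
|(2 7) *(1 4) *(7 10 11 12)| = |(1 4)(2 10 11 12 7)| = 10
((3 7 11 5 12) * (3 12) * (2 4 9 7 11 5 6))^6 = ((12)(2 4 9 7 5 3 11 6))^6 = (12)(2 11 5 9)(3 7 4 6)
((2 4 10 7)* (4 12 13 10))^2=(2 13 7 12 10)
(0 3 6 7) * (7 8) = (0 3 6 8 7) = [3, 1, 2, 6, 4, 5, 8, 0, 7]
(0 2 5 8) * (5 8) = (0 2 8) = [2, 1, 8, 3, 4, 5, 6, 7, 0]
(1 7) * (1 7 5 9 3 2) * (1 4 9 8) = (1 5 8)(2 4 9 3) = [0, 5, 4, 2, 9, 8, 6, 7, 1, 3]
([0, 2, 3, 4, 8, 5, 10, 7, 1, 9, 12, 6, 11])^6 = (1 2 3 4 8)(6 12)(10 11)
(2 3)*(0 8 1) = (0 8 1)(2 3) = [8, 0, 3, 2, 4, 5, 6, 7, 1]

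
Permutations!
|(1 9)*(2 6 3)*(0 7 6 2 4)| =10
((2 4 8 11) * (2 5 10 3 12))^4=(2 5)(3 8)(4 10)(11 12)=((2 4 8 11 5 10 3 12))^4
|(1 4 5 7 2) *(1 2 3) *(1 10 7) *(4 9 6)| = 15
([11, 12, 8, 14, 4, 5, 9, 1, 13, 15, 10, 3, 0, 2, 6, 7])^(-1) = (0 12 1 7 15 9 6 14 3 11)(2 13 8)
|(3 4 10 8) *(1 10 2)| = |(1 10 8 3 4 2)| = 6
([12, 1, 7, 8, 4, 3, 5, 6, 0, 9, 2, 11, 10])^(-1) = [8, 1, 10, 5, 4, 6, 7, 2, 3, 9, 12, 11, 0]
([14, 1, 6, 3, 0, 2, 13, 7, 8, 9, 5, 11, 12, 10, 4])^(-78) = [0, 1, 13, 3, 4, 6, 10, 7, 8, 9, 2, 11, 12, 5, 14]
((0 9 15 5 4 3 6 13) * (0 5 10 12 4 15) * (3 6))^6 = ((0 9)(4 6 13 5 15 10 12))^6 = (4 12 10 15 5 13 6)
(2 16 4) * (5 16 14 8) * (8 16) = (2 14 16 4)(5 8) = [0, 1, 14, 3, 2, 8, 6, 7, 5, 9, 10, 11, 12, 13, 16, 15, 4]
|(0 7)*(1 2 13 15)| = 4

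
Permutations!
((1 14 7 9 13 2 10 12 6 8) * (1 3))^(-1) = (1 3 8 6 12 10 2 13 9 7 14)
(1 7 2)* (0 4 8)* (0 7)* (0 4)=(1 4 8 7 2)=[0, 4, 1, 3, 8, 5, 6, 2, 7]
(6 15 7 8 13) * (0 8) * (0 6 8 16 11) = (0 16 11)(6 15 7)(8 13) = [16, 1, 2, 3, 4, 5, 15, 6, 13, 9, 10, 0, 12, 8, 14, 7, 11]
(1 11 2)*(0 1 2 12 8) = (0 1 11 12 8) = [1, 11, 2, 3, 4, 5, 6, 7, 0, 9, 10, 12, 8]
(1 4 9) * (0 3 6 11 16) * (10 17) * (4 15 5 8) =[3, 15, 2, 6, 9, 8, 11, 7, 4, 1, 17, 16, 12, 13, 14, 5, 0, 10] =(0 3 6 11 16)(1 15 5 8 4 9)(10 17)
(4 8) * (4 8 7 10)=(4 7 10)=[0, 1, 2, 3, 7, 5, 6, 10, 8, 9, 4]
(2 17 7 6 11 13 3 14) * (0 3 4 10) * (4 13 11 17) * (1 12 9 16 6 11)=(0 3 14 2 4 10)(1 12 9 16 6 17 7 11)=[3, 12, 4, 14, 10, 5, 17, 11, 8, 16, 0, 1, 9, 13, 2, 15, 6, 7]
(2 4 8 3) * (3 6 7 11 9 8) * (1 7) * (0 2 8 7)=(0 2 4 3 8 6 1)(7 11 9)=[2, 0, 4, 8, 3, 5, 1, 11, 6, 7, 10, 9]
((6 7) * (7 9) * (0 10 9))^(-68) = (0 9 6 10 7)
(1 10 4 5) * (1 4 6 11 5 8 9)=(1 10 6 11 5 4 8 9)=[0, 10, 2, 3, 8, 4, 11, 7, 9, 1, 6, 5]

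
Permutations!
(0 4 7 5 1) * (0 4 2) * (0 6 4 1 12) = (0 2 6 4 7 5 12) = [2, 1, 6, 3, 7, 12, 4, 5, 8, 9, 10, 11, 0]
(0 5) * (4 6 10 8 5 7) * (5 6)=(0 7 4 5)(6 10 8)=[7, 1, 2, 3, 5, 0, 10, 4, 6, 9, 8]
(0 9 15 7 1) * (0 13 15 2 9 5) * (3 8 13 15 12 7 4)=[5, 15, 9, 8, 3, 0, 6, 1, 13, 2, 10, 11, 7, 12, 14, 4]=(0 5)(1 15 4 3 8 13 12 7)(2 9)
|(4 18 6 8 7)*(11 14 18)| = |(4 11 14 18 6 8 7)| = 7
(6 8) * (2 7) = (2 7)(6 8) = [0, 1, 7, 3, 4, 5, 8, 2, 6]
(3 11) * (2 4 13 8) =(2 4 13 8)(3 11) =[0, 1, 4, 11, 13, 5, 6, 7, 2, 9, 10, 3, 12, 8]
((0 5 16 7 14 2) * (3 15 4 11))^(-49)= (0 2 14 7 16 5)(3 11 4 15)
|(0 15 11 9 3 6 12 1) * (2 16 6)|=|(0 15 11 9 3 2 16 6 12 1)|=10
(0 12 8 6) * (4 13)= (0 12 8 6)(4 13)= [12, 1, 2, 3, 13, 5, 0, 7, 6, 9, 10, 11, 8, 4]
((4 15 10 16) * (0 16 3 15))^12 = ((0 16 4)(3 15 10))^12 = (16)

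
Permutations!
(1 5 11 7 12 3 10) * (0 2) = [2, 5, 0, 10, 4, 11, 6, 12, 8, 9, 1, 7, 3] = (0 2)(1 5 11 7 12 3 10)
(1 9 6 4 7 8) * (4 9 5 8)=(1 5 8)(4 7)(6 9)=[0, 5, 2, 3, 7, 8, 9, 4, 1, 6]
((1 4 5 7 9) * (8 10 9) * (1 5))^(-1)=(1 4)(5 9 10 8 7)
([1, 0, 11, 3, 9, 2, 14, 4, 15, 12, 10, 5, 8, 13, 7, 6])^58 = (2 11 5)(4 12 15 14)(6 7 9 8)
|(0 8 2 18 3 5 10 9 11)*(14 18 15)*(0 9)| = 18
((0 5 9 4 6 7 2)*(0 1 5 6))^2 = (0 7 1 9)(2 5 4 6)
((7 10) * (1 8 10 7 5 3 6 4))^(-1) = ((1 8 10 5 3 6 4))^(-1) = (1 4 6 3 5 10 8)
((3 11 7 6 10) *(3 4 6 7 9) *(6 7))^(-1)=((3 11 9)(4 7 6 10))^(-1)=(3 9 11)(4 10 6 7)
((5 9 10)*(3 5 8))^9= (3 8 10 9 5)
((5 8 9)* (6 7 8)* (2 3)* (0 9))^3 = (0 6)(2 3)(5 8)(7 9) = ((0 9 5 6 7 8)(2 3))^3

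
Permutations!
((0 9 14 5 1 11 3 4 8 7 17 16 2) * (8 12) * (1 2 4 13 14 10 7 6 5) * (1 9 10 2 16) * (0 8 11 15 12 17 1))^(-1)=(0 17 4 16 5 6 8 2 9 14 13 3 11 12 15 1 7 10)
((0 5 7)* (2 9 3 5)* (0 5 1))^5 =(9)(5 7)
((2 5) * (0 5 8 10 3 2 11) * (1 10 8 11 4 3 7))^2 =((0 5 4 3 2 11)(1 10 7))^2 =(0 4 2)(1 7 10)(3 11 5)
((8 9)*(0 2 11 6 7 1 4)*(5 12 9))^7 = ((0 2 11 6 7 1 4)(5 12 9 8))^7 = (5 8 9 12)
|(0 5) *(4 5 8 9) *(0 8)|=4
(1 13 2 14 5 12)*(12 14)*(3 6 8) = (1 13 2 12)(3 6 8)(5 14) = [0, 13, 12, 6, 4, 14, 8, 7, 3, 9, 10, 11, 1, 2, 5]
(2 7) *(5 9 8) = (2 7)(5 9 8) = [0, 1, 7, 3, 4, 9, 6, 2, 5, 8]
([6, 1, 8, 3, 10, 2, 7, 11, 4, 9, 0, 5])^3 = (0 11 8)(2 10 7)(4 6 5)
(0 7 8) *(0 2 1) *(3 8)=(0 7 3 8 2 1)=[7, 0, 1, 8, 4, 5, 6, 3, 2]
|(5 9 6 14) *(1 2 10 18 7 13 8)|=28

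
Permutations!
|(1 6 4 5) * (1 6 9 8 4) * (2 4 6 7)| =4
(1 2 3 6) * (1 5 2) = (2 3 6 5) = [0, 1, 3, 6, 4, 2, 5]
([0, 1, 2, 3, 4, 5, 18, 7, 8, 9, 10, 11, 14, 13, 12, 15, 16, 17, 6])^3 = [0, 1, 2, 3, 4, 5, 18, 7, 8, 9, 10, 11, 14, 13, 12, 15, 16, 17, 6]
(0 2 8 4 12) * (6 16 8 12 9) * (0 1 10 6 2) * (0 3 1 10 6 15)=(0 3 1 6 16 8 4 9 2 12 10 15)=[3, 6, 12, 1, 9, 5, 16, 7, 4, 2, 15, 11, 10, 13, 14, 0, 8]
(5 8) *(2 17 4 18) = (2 17 4 18)(5 8) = [0, 1, 17, 3, 18, 8, 6, 7, 5, 9, 10, 11, 12, 13, 14, 15, 16, 4, 2]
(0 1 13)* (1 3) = (0 3 1 13) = [3, 13, 2, 1, 4, 5, 6, 7, 8, 9, 10, 11, 12, 0]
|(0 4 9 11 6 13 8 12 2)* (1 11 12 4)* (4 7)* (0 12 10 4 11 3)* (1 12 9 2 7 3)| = 8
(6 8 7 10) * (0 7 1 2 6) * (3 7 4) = [4, 2, 6, 7, 3, 5, 8, 10, 1, 9, 0] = (0 4 3 7 10)(1 2 6 8)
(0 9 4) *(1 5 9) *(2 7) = (0 1 5 9 4)(2 7) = [1, 5, 7, 3, 0, 9, 6, 2, 8, 4]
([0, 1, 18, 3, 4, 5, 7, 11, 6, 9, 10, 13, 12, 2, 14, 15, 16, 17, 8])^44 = (2 8 7 13 18 6 11)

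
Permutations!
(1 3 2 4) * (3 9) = [0, 9, 4, 2, 1, 5, 6, 7, 8, 3] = (1 9 3 2 4)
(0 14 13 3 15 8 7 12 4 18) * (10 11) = (0 14 13 3 15 8 7 12 4 18)(10 11) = [14, 1, 2, 15, 18, 5, 6, 12, 7, 9, 11, 10, 4, 3, 13, 8, 16, 17, 0]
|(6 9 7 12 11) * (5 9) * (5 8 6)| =10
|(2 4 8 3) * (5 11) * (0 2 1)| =6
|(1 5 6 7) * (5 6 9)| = |(1 6 7)(5 9)| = 6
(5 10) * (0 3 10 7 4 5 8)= (0 3 10 8)(4 5 7)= [3, 1, 2, 10, 5, 7, 6, 4, 0, 9, 8]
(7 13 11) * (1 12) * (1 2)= (1 12 2)(7 13 11)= [0, 12, 1, 3, 4, 5, 6, 13, 8, 9, 10, 7, 2, 11]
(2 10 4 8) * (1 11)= (1 11)(2 10 4 8)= [0, 11, 10, 3, 8, 5, 6, 7, 2, 9, 4, 1]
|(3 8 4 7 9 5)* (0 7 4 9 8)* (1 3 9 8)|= |(0 7 1 3)(5 9)|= 4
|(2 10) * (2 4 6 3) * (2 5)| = 6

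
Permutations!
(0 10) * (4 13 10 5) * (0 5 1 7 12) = (0 1 7 12)(4 13 10 5) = [1, 7, 2, 3, 13, 4, 6, 12, 8, 9, 5, 11, 0, 10]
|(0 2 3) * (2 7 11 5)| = 6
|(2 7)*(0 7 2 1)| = |(0 7 1)| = 3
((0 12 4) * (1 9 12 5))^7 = ((0 5 1 9 12 4))^7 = (0 5 1 9 12 4)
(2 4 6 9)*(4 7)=(2 7 4 6 9)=[0, 1, 7, 3, 6, 5, 9, 4, 8, 2]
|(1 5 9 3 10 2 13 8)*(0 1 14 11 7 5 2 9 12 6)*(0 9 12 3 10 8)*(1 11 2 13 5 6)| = 45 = |(0 11 7 6 9 10 12 1 13)(2 5 3 8 14)|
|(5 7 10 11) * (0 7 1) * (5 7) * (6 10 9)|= |(0 5 1)(6 10 11 7 9)|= 15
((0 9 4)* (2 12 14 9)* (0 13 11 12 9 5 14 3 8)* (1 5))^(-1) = ((0 2 9 4 13 11 12 3 8)(1 5 14))^(-1) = (0 8 3 12 11 13 4 9 2)(1 14 5)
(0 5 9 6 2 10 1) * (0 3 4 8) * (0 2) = (0 5 9 6)(1 3 4 8 2 10) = [5, 3, 10, 4, 8, 9, 0, 7, 2, 6, 1]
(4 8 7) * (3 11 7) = [0, 1, 2, 11, 8, 5, 6, 4, 3, 9, 10, 7] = (3 11 7 4 8)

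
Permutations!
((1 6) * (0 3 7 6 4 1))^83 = (0 6 7 3)(1 4)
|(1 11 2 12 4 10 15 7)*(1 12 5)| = 20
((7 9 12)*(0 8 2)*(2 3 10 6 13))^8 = (0 8 3 10 6 13 2)(7 12 9)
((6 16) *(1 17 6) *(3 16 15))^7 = (1 17 6 15 3 16)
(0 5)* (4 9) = (0 5)(4 9) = [5, 1, 2, 3, 9, 0, 6, 7, 8, 4]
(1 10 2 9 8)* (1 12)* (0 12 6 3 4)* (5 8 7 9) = [12, 10, 5, 4, 0, 8, 3, 9, 6, 7, 2, 11, 1] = (0 12 1 10 2 5 8 6 3 4)(7 9)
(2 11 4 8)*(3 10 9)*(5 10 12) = (2 11 4 8)(3 12 5 10 9) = [0, 1, 11, 12, 8, 10, 6, 7, 2, 3, 9, 4, 5]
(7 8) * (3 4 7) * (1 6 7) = (1 6 7 8 3 4) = [0, 6, 2, 4, 1, 5, 7, 8, 3]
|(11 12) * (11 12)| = 1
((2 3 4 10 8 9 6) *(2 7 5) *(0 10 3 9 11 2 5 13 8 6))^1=(0 10 6 7 13 8 11 2 9)(3 4)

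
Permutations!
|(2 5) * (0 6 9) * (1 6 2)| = 6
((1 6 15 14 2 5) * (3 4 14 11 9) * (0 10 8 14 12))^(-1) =(0 12 4 3 9 11 15 6 1 5 2 14 8 10)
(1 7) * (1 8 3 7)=(3 7 8)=[0, 1, 2, 7, 4, 5, 6, 8, 3]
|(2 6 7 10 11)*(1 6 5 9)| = 8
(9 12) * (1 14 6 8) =[0, 14, 2, 3, 4, 5, 8, 7, 1, 12, 10, 11, 9, 13, 6] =(1 14 6 8)(9 12)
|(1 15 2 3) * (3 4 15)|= |(1 3)(2 4 15)|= 6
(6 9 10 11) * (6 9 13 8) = (6 13 8)(9 10 11) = [0, 1, 2, 3, 4, 5, 13, 7, 6, 10, 11, 9, 12, 8]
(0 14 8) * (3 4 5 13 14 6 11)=[6, 1, 2, 4, 5, 13, 11, 7, 0, 9, 10, 3, 12, 14, 8]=(0 6 11 3 4 5 13 14 8)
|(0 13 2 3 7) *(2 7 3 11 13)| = |(0 2 11 13 7)| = 5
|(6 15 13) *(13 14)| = |(6 15 14 13)| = 4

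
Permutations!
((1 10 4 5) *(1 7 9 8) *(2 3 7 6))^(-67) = (1 5 3 8 4 2 9 10 6 7)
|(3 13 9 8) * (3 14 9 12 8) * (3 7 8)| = |(3 13 12)(7 8 14 9)| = 12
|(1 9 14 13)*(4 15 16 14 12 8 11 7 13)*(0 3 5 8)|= 20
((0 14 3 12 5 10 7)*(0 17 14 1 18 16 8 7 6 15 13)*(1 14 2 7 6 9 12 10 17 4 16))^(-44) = ((0 14 3 10 9 12 5 17 2 7 4 16 8 6 15 13)(1 18))^(-44) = (18)(0 9 2 8)(3 5 4 15)(6 14 12 7)(10 17 16 13)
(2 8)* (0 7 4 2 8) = [7, 1, 0, 3, 2, 5, 6, 4, 8] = (8)(0 7 4 2)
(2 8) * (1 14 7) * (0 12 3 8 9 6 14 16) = (0 12 3 8 2 9 6 14 7 1 16) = [12, 16, 9, 8, 4, 5, 14, 1, 2, 6, 10, 11, 3, 13, 7, 15, 0]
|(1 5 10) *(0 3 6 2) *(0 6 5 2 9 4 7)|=10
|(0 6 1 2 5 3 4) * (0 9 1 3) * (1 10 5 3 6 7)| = |(0 7 1 2 3 4 9 10 5)| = 9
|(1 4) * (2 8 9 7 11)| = |(1 4)(2 8 9 7 11)| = 10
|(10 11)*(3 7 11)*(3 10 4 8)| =|(3 7 11 4 8)| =5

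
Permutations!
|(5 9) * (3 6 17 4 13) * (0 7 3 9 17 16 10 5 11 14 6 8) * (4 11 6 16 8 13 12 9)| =18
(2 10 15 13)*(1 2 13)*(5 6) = (1 2 10 15)(5 6) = [0, 2, 10, 3, 4, 6, 5, 7, 8, 9, 15, 11, 12, 13, 14, 1]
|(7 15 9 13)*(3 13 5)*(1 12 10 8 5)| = |(1 12 10 8 5 3 13 7 15 9)| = 10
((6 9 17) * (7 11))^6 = (17)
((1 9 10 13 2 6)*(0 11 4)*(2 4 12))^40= (13)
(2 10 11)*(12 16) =(2 10 11)(12 16) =[0, 1, 10, 3, 4, 5, 6, 7, 8, 9, 11, 2, 16, 13, 14, 15, 12]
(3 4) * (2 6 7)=(2 6 7)(3 4)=[0, 1, 6, 4, 3, 5, 7, 2]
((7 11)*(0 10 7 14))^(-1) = ((0 10 7 11 14))^(-1) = (0 14 11 7 10)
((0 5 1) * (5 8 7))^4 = ((0 8 7 5 1))^4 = (0 1 5 7 8)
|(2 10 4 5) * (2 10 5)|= 4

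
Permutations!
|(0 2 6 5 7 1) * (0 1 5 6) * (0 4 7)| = 5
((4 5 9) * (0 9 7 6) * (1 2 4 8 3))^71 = (0 9 8 3 1 2 4 5 7 6)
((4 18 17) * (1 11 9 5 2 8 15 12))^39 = (18)(1 12 15 8 2 5 9 11)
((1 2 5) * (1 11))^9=(1 2 5 11)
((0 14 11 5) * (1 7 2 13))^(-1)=((0 14 11 5)(1 7 2 13))^(-1)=(0 5 11 14)(1 13 2 7)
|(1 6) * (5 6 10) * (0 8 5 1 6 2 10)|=|(0 8 5 2 10 1)|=6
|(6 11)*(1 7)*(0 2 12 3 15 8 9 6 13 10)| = |(0 2 12 3 15 8 9 6 11 13 10)(1 7)| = 22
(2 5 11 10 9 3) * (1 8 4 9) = (1 8 4 9 3 2 5 11 10) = [0, 8, 5, 2, 9, 11, 6, 7, 4, 3, 1, 10]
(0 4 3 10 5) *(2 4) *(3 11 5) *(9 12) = (0 2 4 11 5)(3 10)(9 12) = [2, 1, 4, 10, 11, 0, 6, 7, 8, 12, 3, 5, 9]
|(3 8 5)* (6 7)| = 6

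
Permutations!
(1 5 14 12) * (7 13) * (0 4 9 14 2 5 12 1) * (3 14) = [4, 12, 5, 14, 9, 2, 6, 13, 8, 3, 10, 11, 0, 7, 1] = (0 4 9 3 14 1 12)(2 5)(7 13)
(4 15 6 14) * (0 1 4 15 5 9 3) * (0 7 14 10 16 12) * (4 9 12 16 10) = (16)(0 1 9 3 7 14 15 6 4 5 12) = [1, 9, 2, 7, 5, 12, 4, 14, 8, 3, 10, 11, 0, 13, 15, 6, 16]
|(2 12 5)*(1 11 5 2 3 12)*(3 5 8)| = |(1 11 8 3 12 2)| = 6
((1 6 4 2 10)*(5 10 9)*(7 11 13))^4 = (1 9 6 5 4 10 2)(7 11 13)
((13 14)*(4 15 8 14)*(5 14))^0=(15)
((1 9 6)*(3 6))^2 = (1 3)(6 9)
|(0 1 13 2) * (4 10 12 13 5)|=8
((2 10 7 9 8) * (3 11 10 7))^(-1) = ((2 7 9 8)(3 11 10))^(-1) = (2 8 9 7)(3 10 11)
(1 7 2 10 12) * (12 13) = (1 7 2 10 13 12) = [0, 7, 10, 3, 4, 5, 6, 2, 8, 9, 13, 11, 1, 12]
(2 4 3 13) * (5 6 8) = [0, 1, 4, 13, 3, 6, 8, 7, 5, 9, 10, 11, 12, 2] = (2 4 3 13)(5 6 8)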